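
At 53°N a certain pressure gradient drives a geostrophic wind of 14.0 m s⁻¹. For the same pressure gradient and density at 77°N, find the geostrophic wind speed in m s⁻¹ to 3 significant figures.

With the same pressure gradient and density, V_g ∝ 1/f ∝ 1/sin φ.
V₂ = V₁ · sin φ₁ / sin φ₂ = 14.0 × sin 53° / sin 77°
V₂ = 14.0 × 0.7986/0.9744 = 11.5 m s⁻¹

11.5 m s⁻¹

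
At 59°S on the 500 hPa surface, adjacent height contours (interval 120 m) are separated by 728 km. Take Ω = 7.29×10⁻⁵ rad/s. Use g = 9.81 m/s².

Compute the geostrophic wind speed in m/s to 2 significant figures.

Coriolis parameter at 59°S:
f = 2Ω sin φ = 2 × 7.29×10⁻⁵ × sin 59° = 1.25×10⁻⁴ s⁻¹
Height gradient: |∂Z/∂n| = 120 m / 728000 m = 1.65×10⁻⁴
On a pressure surface, geostrophic balance gives V_g = (g/f)|∂Z/∂n|:
V_g = 9.81 × 1.65×10⁻⁴ / 1.25×10⁻⁴ = 12.9 m/s

13 m/s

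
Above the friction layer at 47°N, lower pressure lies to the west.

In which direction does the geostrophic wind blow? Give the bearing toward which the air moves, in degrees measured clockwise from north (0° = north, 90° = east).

The pressure-gradient force points toward the west (bearing 270°).
Geostrophic balance: in the Northern Hemisphere the Coriolis force deflects motion to the right, so the geostrophic wind blows 90° to the right of the pressure-gradient force (low pressure on the left).
Rotating 270° by 90° clockwise gives 000° — the wind blows toward the north.

000°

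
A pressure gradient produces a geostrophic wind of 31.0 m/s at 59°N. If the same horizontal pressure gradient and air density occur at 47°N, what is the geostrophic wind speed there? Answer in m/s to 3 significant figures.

With the same pressure gradient and density, V_g ∝ 1/f ∝ 1/sin φ.
V₂ = V₁ · sin φ₁ / sin φ₂ = 31.0 × sin 59° / sin 47°
V₂ = 31.0 × 0.8572/0.7314 = 36.3 m/s

36.3 m/s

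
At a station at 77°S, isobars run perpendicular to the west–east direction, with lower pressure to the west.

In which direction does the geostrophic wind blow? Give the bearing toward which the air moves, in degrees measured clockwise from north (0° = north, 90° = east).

The pressure-gradient force points toward the west (bearing 270°).
Geostrophic balance: in the Southern Hemisphere the Coriolis force deflects motion to the left, so the geostrophic wind blows 90° to the left of the pressure-gradient force (low pressure on the right).
Rotating 270° by 90° counterclockwise gives 180° — the wind blows toward the south.

180°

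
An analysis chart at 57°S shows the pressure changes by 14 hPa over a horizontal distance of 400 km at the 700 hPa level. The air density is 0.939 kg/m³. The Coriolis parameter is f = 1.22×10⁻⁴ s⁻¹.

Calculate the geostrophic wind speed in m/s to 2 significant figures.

31 m/s

Pressure gradient: |∂P/∂n| = 1400 Pa / 400000 m = 3.50×10⁻³ Pa/m
Geostrophic balance (pressure-gradient force = Coriolis force):
V_g = (1/(fρ)) |∂P/∂n| = 3.50×10⁻³ / (1.22×10⁻⁴ × 0.939) = 30.6 m/s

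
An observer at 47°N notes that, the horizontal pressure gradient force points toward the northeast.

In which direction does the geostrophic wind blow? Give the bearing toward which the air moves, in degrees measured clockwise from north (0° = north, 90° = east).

135°

The pressure-gradient force points toward the northeast (bearing 045°).
Geostrophic balance: in the Northern Hemisphere the Coriolis force deflects motion to the right, so the geostrophic wind blows 90° to the right of the pressure-gradient force (low pressure on the left).
Rotating 045° by 90° clockwise gives 135° — the wind blows toward the southeast.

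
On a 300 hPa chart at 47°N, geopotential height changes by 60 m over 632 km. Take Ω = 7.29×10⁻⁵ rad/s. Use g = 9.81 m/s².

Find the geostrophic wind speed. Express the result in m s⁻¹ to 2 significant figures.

Coriolis parameter at 47°N:
f = 2Ω sin φ = 2 × 7.29×10⁻⁵ × sin 47° = 1.07×10⁻⁴ s⁻¹
Height gradient: |∂Z/∂n| = 60 m / 632000 m = 9.49×10⁻⁵
On a pressure surface, geostrophic balance gives V_g = (g/f)|∂Z/∂n|:
V_g = 9.81 × 9.49×10⁻⁵ / 1.07×10⁻⁴ = 8.73 m/s

8.7 m s⁻¹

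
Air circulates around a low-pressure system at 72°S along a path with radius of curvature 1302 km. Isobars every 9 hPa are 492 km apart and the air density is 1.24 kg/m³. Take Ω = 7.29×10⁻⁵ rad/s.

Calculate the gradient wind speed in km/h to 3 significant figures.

Coriolis parameter at 72°S:
f = 2Ω sin φ = 2 × 7.29×10⁻⁵ × sin 72° = 1.39×10⁻⁴ s⁻¹
Pressure gradient: |∂P/∂n| = 900 Pa / 492000 m = 1.83×10⁻³ Pa/m
Geostrophic speed: V_g = |∂P/∂n|/(fρ) = 1.83×10⁻³/(1.39×10⁻⁴ × 1.24) = 10.6 m/s
Around a low, centrifugal force acts outward with Coriolis, so pressure-gradient force balances both:
(1/ρ)|∂P/∂n| = fV + V²/R  →  V² + fR·V − fR·V_g = 0
With fR = 1.39×10⁻⁴ × 1302×10³ m = 181 m/s:
V = [−fR + √((fR)² + 4 fR V_g)]/2 = [−181 + √(181² + 4×181×10.6)]/2 = 10.1 m/s
Subgeostrophic (V < V_g = 10.6 m/s), as expected around a low.
Converting: 10.1 m/s × 3.6 = 36.3 km/h

36.3 km/h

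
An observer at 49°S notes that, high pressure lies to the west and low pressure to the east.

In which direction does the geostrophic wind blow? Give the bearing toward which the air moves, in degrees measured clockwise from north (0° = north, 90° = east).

000°

The pressure-gradient force points toward the east (bearing 090°).
Geostrophic balance: in the Southern Hemisphere the Coriolis force deflects motion to the left, so the geostrophic wind blows 90° to the left of the pressure-gradient force (low pressure on the right).
Rotating 090° by 90° counterclockwise gives 000° — the wind blows toward the north.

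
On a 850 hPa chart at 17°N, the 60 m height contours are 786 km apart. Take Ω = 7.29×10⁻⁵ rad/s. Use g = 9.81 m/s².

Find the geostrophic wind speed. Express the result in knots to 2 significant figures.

34 knots

Coriolis parameter at 17°N:
f = 2Ω sin φ = 2 × 7.29×10⁻⁵ × sin 17° = 4.26×10⁻⁵ s⁻¹
Height gradient: |∂Z/∂n| = 60 m / 786000 m = 7.63×10⁻⁵
On a pressure surface, geostrophic balance gives V_g = (g/f)|∂Z/∂n|:
V_g = 9.81 × 7.63×10⁻⁵ / 4.26×10⁻⁵ = 17.6 m/s
Converting: 17.6 m/s × 1.944 = 34 knots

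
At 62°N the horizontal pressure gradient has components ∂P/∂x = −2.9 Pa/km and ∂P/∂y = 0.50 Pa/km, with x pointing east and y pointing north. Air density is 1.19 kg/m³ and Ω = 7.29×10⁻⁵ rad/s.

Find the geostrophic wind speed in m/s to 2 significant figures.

Coriolis parameter at 62°N:
f = 2Ω sin φ = 2 × 7.29×10⁻⁵ × sin 62° = 1.29×10⁻⁴ s⁻¹
Component geostrophic relations (x east, y north):
u_g = −(1/(fρ)) ∂P/∂y,  v_g = (1/(fρ)) ∂P/∂x
u_g = −(0.50×10⁻³)/(1.29×10⁻⁴ × 1.19) = −3.26 m/s;  v_g = (−2.9×10⁻³)/(1.29×10⁻⁴ × 1.19) = −18.9 m/s
|V_g| = √(u_g² + v_g²) = 19.2 m/s

19 m/s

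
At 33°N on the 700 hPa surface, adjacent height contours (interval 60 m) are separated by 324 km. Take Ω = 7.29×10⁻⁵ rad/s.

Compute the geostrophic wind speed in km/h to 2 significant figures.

82 km/h

Coriolis parameter at 33°N:
f = 2Ω sin φ = 2 × 7.29×10⁻⁵ × sin 33° = 7.94×10⁻⁵ s⁻¹
Height gradient: |∂Z/∂n| = 60 m / 324000 m = 1.85×10⁻⁴
On a pressure surface, geostrophic balance gives V_g = (g/f)|∂Z/∂n|:
V_g = 9.81 × 1.85×10⁻⁴ / 7.94×10⁻⁵ = 22.9 m/s
Converting: 22.9 m/s × 3.6 = 82 km/h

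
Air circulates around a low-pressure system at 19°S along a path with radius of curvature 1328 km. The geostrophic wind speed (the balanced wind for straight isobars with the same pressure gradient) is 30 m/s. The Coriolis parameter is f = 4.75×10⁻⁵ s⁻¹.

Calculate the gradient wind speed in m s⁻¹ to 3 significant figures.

Around a low, centrifugal force acts outward with Coriolis, so pressure-gradient force balances both:
(1/ρ)|∂P/∂n| = fV + V²/R  →  V² + fR·V − fR·V_g = 0
With fR = 4.75×10⁻⁵ × 1328×10³ m = 63.1 m/s:
V = [−fR + √((fR)² + 4 fR V_g)]/2 = [−63.1 + √(63.1² + 4×63.1×30)]/2 = 22.2 m/s
Subgeostrophic (V < V_g = 30 m/s), as expected around a low.

22.2 m s⁻¹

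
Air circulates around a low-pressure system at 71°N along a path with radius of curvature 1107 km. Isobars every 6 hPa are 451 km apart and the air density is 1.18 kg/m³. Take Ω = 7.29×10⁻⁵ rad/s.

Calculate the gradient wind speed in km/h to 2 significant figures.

28 km/h

Coriolis parameter at 71°N:
f = 2Ω sin φ = 2 × 7.29×10⁻⁵ × sin 71° = 1.38×10⁻⁴ s⁻¹
Pressure gradient: |∂P/∂n| = 600 Pa / 451000 m = 1.33×10⁻³ Pa/m
Geostrophic speed: V_g = |∂P/∂n|/(fρ) = 1.33×10⁻³/(1.38×10⁻⁴ × 1.18) = 8.18 m/s
Around a low, centrifugal force acts outward with Coriolis, so pressure-gradient force balances both:
(1/ρ)|∂P/∂n| = fV + V²/R  →  V² + fR·V − fR·V_g = 0
With fR = 1.38×10⁻⁴ × 1107×10³ m = 153 m/s:
V = [−fR + √((fR)² + 4 fR V_g)]/2 = [−153 + √(153² + 4×153×8.18)]/2 = 7.78 m/s
Subgeostrophic (V < V_g = 8.18 m/s), as expected around a low.
Converting: 7.78 m/s × 3.6 = 28 km/h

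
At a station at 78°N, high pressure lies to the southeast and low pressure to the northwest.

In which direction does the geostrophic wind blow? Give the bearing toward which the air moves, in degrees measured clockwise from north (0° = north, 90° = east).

The pressure-gradient force points toward the northwest (bearing 315°).
Geostrophic balance: in the Northern Hemisphere the Coriolis force deflects motion to the right, so the geostrophic wind blows 90° to the right of the pressure-gradient force (low pressure on the left).
Rotating 315° by 90° clockwise gives 045° — the wind blows toward the northeast.

045°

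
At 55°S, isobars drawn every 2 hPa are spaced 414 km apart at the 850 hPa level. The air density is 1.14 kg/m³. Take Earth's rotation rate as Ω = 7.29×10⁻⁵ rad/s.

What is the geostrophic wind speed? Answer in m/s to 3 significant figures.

3.55 m/s

Coriolis parameter at 55°S:
f = 2Ω sin φ = 2 × 7.29×10⁻⁵ × sin 55° = 1.19×10⁻⁴ s⁻¹
Pressure gradient: |∂P/∂n| = 200 Pa / 414000 m = 4.83×10⁻⁴ Pa/m
Geostrophic balance (pressure-gradient force = Coriolis force):
V_g = (1/(fρ)) |∂P/∂n| = 4.83×10⁻⁴ / (1.19×10⁻⁴ × 1.14) = 3.55 m/s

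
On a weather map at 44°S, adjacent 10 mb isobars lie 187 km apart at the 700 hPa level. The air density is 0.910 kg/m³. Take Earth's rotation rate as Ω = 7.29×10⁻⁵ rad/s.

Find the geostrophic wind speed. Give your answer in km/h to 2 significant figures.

210 km/h

Coriolis parameter at 44°S:
f = 2Ω sin φ = 2 × 7.29×10⁻⁵ × sin 44° = 1.01×10⁻⁴ s⁻¹
Pressure gradient: |∂P/∂n| = 1000 Pa / 187000 m = 5.35×10⁻³ Pa/m
Geostrophic balance (pressure-gradient force = Coriolis force):
V_g = (1/(fρ)) |∂P/∂n| = 5.35×10⁻³ / (1.01×10⁻⁴ × 0.910) = 58.0 m/s
Converting: 58.0 m/s × 3.6 = 210 km/h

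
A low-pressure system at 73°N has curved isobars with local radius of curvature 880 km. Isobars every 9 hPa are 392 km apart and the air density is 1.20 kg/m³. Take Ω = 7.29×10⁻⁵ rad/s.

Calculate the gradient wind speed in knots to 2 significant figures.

24 knots

Coriolis parameter at 73°N:
f = 2Ω sin φ = 2 × 7.29×10⁻⁵ × sin 73° = 1.39×10⁻⁴ s⁻¹
Pressure gradient: |∂P/∂n| = 900 Pa / 392000 m = 2.30×10⁻³ Pa/m
Geostrophic speed: V_g = |∂P/∂n|/(fρ) = 2.30×10⁻³/(1.39×10⁻⁴ × 1.20) = 13.7 m/s
Around a low, centrifugal force acts outward with Coriolis, so pressure-gradient force balances both:
(1/ρ)|∂P/∂n| = fV + V²/R  →  V² + fR·V − fR·V_g = 0
With fR = 1.39×10⁻⁴ × 880×10³ m = 123 m/s:
V = [−fR + √((fR)² + 4 fR V_g)]/2 = [−123 + √(123² + 4×123×13.7)]/2 = 12.5 m/s
Subgeostrophic (V < V_g = 13.7 m/s), as expected around a low.
Converting: 12.5 m/s × 1.944 = 24 knots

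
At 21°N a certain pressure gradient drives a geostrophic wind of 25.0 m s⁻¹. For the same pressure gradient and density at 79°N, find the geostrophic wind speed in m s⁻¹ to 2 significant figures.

With the same pressure gradient and density, V_g ∝ 1/f ∝ 1/sin φ.
V₂ = V₁ · sin φ₁ / sin φ₂ = 25.0 × sin 21° / sin 79°
V₂ = 25.0 × 0.3584/0.9816 = 9.1 m s⁻¹

9.1 m s⁻¹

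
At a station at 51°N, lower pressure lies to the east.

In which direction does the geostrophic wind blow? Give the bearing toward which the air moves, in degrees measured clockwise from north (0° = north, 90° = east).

The pressure-gradient force points toward the east (bearing 090°).
Geostrophic balance: in the Northern Hemisphere the Coriolis force deflects motion to the right, so the geostrophic wind blows 90° to the right of the pressure-gradient force (low pressure on the left).
Rotating 090° by 90° clockwise gives 180° — the wind blows toward the south.

180°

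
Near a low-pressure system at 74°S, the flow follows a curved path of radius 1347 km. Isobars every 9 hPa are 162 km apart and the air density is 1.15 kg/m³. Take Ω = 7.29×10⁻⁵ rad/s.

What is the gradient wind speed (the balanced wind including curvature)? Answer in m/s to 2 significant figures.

30 m/s

Coriolis parameter at 74°S:
f = 2Ω sin φ = 2 × 7.29×10⁻⁵ × sin 74° = 1.40×10⁻⁴ s⁻¹
Pressure gradient: |∂P/∂n| = 900 Pa / 162000 m = 5.56×10⁻³ Pa/m
Geostrophic speed: V_g = |∂P/∂n|/(fρ) = 5.56×10⁻³/(1.40×10⁻⁴ × 1.15) = 34.5 m/s
Around a low, centrifugal force acts outward with Coriolis, so pressure-gradient force balances both:
(1/ρ)|∂P/∂n| = fV + V²/R  →  V² + fR·V − fR·V_g = 0
With fR = 1.40×10⁻⁴ × 1347×10³ m = 189 m/s:
V = [−fR + √((fR)² + 4 fR V_g)]/2 = [−189 + √(189² + 4×189×34.5)]/2 = 29.8 m/s
Subgeostrophic (V < V_g = 34.5 m/s), as expected around a low.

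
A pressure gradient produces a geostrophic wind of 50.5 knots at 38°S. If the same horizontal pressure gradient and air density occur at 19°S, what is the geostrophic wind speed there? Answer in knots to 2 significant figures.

With the same pressure gradient and density, V_g ∝ 1/f ∝ 1/sin φ.
V₂ = V₁ · sin φ₁ / sin φ₂ = 50.5 × sin 38° / sin 19°
V₂ = 50.5 × 0.6157/0.3256 = 95 knots

95 knots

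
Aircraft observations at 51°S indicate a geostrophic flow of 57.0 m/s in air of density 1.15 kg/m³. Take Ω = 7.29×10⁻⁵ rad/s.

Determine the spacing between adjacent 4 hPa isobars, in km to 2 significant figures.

Coriolis parameter at 51°S:
f = 2Ω sin φ = 2 × 7.29×10⁻⁵ × sin 51° = 1.13×10⁻⁴ s⁻¹
Geostrophic balance rearranged: |∂P/∂n| = f ρ V_g
|∂P/∂n| = 1.13×10⁻⁴ × 1.15 × 57.0 = 7.43×10⁻³ Pa/m
Isobar spacing: Δn = ΔP/|∂P/∂n| = 400 Pa / 7.43×10⁻³ Pa/m = 53855 m ≈ 54 km

54 km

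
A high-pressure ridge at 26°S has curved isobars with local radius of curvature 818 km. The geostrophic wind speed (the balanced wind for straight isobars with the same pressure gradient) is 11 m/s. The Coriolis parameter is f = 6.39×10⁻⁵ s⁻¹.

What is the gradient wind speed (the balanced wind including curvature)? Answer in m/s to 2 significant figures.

Around a high, pressure-gradient force acts outward with centrifugal, so Coriolis balances both:
fV = (1/ρ)|∂P/∂n| + V²/R  →  V² − fR·V + fR·V_g = 0
With fR = 6.39×10⁻⁵ × 818×10³ m = 52.3 m/s:
V = [fR − √((fR)² − 4 fR V_g)]/2 = [52.3 − √(52.3² − 4×52.3×11)]/2 = 15.7 m/s
Supergeostrophic (V > V_g = 11 m/s), as expected around a high.

16 m/s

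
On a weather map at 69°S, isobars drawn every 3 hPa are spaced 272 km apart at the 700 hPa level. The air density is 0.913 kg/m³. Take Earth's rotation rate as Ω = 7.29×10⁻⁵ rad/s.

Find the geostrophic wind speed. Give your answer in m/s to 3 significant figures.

8.88 m/s

Coriolis parameter at 69°S:
f = 2Ω sin φ = 2 × 7.29×10⁻⁵ × sin 69° = 1.36×10⁻⁴ s⁻¹
Pressure gradient: |∂P/∂n| = 300 Pa / 272000 m = 1.10×10⁻³ Pa/m
Geostrophic balance (pressure-gradient force = Coriolis force):
V_g = (1/(fρ)) |∂P/∂n| = 1.10×10⁻³ / (1.36×10⁻⁴ × 0.913) = 8.88 m/s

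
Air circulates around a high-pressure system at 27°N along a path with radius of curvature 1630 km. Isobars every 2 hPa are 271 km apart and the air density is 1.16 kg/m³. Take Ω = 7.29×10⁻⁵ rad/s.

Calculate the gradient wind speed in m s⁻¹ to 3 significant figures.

Coriolis parameter at 27°N:
f = 2Ω sin φ = 2 × 7.29×10⁻⁵ × sin 27° = 6.62×10⁻⁵ s⁻¹
Pressure gradient: |∂P/∂n| = 200 Pa / 271000 m = 7.38×10⁻⁴ Pa/m
Geostrophic speed: V_g = |∂P/∂n|/(fρ) = 7.38×10⁻⁴/(6.62×10⁻⁵ × 1.16) = 9.61 m/s
Around a high, pressure-gradient force acts outward with centrifugal, so Coriolis balances both:
fV = (1/ρ)|∂P/∂n| + V²/R  →  V² − fR·V + fR·V_g = 0
With fR = 6.62×10⁻⁵ × 1630×10³ m = 108 m/s:
V = [fR − √((fR)² − 4 fR V_g)]/2 = [108 − √(108² − 4×108×9.61)]/2 = 10.7 m/s
Supergeostrophic (V > V_g = 9.61 m/s), as expected around a high.

10.7 m s⁻¹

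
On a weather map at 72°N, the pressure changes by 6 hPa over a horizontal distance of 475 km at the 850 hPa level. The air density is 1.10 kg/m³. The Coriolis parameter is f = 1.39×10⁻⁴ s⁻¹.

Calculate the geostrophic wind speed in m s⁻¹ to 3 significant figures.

Pressure gradient: |∂P/∂n| = 600 Pa / 475000 m = 1.26×10⁻³ Pa/m
Geostrophic balance (pressure-gradient force = Coriolis force):
V_g = (1/(fρ)) |∂P/∂n| = 1.26×10⁻³ / (1.39×10⁻⁴ × 1.10) = 8.26 m/s

8.26 m s⁻¹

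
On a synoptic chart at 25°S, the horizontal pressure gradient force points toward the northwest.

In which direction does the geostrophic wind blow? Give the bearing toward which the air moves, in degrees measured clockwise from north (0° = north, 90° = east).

The pressure-gradient force points toward the northwest (bearing 315°).
Geostrophic balance: in the Southern Hemisphere the Coriolis force deflects motion to the left, so the geostrophic wind blows 90° to the left of the pressure-gradient force (low pressure on the right).
Rotating 315° by 90° counterclockwise gives 225° — the wind blows toward the southwest.

225°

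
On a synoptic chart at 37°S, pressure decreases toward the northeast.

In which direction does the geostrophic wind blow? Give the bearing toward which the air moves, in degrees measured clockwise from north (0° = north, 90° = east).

The pressure-gradient force points toward the northeast (bearing 045°).
Geostrophic balance: in the Southern Hemisphere the Coriolis force deflects motion to the left, so the geostrophic wind blows 90° to the left of the pressure-gradient force (low pressure on the right).
Rotating 045° by 90° counterclockwise gives 315° — the wind blows toward the northwest.

315°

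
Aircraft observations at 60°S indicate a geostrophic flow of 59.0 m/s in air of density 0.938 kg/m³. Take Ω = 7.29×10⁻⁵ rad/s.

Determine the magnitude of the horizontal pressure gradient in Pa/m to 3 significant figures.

Coriolis parameter at 60°S:
f = 2Ω sin φ = 2 × 7.29×10⁻⁵ × sin 60° = 1.26×10⁻⁴ s⁻¹
Geostrophic balance rearranged: |∂P/∂n| = f ρ V_g
|∂P/∂n| = 1.26×10⁻⁴ × 0.938 × 59.0 = 6.99×10⁻³ Pa/m

6.99×10⁻³ Pa/m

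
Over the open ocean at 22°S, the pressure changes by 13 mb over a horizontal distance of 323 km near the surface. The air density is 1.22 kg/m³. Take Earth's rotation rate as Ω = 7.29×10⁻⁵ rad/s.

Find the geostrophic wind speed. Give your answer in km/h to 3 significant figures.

Coriolis parameter at 22°S:
f = 2Ω sin φ = 2 × 7.29×10⁻⁵ × sin 22° = 5.46×10⁻⁵ s⁻¹
Pressure gradient: |∂P/∂n| = 1300 Pa / 323000 m = 4.02×10⁻³ Pa/m
Geostrophic balance (pressure-gradient force = Coriolis force):
V_g = (1/(fρ)) |∂P/∂n| = 4.02×10⁻³ / (5.46×10⁻⁵ × 1.22) = 60.4 m/s
Converting: 60.4 m/s × 3.6 = 217 km/h

217 km/h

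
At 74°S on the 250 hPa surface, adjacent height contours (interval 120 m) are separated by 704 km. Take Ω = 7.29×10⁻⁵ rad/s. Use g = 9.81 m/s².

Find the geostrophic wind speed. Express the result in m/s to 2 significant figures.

12 m/s

Coriolis parameter at 74°S:
f = 2Ω sin φ = 2 × 7.29×10⁻⁵ × sin 74° = 1.40×10⁻⁴ s⁻¹
Height gradient: |∂Z/∂n| = 120 m / 704000 m = 1.70×10⁻⁴
On a pressure surface, geostrophic balance gives V_g = (g/f)|∂Z/∂n|:
V_g = 9.81 × 1.70×10⁻⁴ / 1.40×10⁻⁴ = 11.9 m/s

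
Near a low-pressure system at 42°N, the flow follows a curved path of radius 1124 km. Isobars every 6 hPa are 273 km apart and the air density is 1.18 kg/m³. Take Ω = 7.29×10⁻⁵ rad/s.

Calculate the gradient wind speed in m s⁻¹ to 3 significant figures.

16.6 m s⁻¹

Coriolis parameter at 42°N:
f = 2Ω sin φ = 2 × 7.29×10⁻⁵ × sin 42° = 9.76×10⁻⁵ s⁻¹
Pressure gradient: |∂P/∂n| = 600 Pa / 273000 m = 2.20×10⁻³ Pa/m
Geostrophic speed: V_g = |∂P/∂n|/(fρ) = 2.20×10⁻³/(9.76×10⁻⁵ × 1.18) = 19.1 m/s
Around a low, centrifugal force acts outward with Coriolis, so pressure-gradient force balances both:
(1/ρ)|∂P/∂n| = fV + V²/R  →  V² + fR·V − fR·V_g = 0
With fR = 9.76×10⁻⁵ × 1124×10³ m = 110 m/s:
V = [−fR + √((fR)² + 4 fR V_g)]/2 = [−110 + √(110² + 4×110×19.1)]/2 = 16.6 m/s
Subgeostrophic (V < V_g = 19.1 m/s), as expected around a low.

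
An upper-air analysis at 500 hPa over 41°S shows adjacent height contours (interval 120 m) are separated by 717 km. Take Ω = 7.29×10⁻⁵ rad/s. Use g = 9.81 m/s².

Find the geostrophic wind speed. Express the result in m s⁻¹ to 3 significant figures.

17.2 m s⁻¹

Coriolis parameter at 41°S:
f = 2Ω sin φ = 2 × 7.29×10⁻⁵ × sin 41° = 9.57×10⁻⁵ s⁻¹
Height gradient: |∂Z/∂n| = 120 m / 717000 m = 1.67×10⁻⁴
On a pressure surface, geostrophic balance gives V_g = (g/f)|∂Z/∂n|:
V_g = 9.81 × 1.67×10⁻⁴ / 9.57×10⁻⁵ = 17.2 m/s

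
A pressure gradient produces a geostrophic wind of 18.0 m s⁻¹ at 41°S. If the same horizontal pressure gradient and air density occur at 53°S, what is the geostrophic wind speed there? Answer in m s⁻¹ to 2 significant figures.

15 m s⁻¹

With the same pressure gradient and density, V_g ∝ 1/f ∝ 1/sin φ.
V₂ = V₁ · sin φ₁ / sin φ₂ = 18.0 × sin 41° / sin 53°
V₂ = 18.0 × 0.6561/0.7986 = 15 m s⁻¹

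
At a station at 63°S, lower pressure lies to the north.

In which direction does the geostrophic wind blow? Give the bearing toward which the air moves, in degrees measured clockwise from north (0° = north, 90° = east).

270°

The pressure-gradient force points toward the north (bearing 000°).
Geostrophic balance: in the Southern Hemisphere the Coriolis force deflects motion to the left, so the geostrophic wind blows 90° to the left of the pressure-gradient force (low pressure on the right).
Rotating 000° by 90° counterclockwise gives 270° — the wind blows toward the west.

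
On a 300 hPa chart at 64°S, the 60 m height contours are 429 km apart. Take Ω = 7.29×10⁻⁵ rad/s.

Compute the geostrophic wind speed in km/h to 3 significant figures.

Coriolis parameter at 64°S:
f = 2Ω sin φ = 2 × 7.29×10⁻⁵ × sin 64° = 1.31×10⁻⁴ s⁻¹
Height gradient: |∂Z/∂n| = 60 m / 429000 m = 1.40×10⁻⁴
On a pressure surface, geostrophic balance gives V_g = (g/f)|∂Z/∂n|:
V_g = 9.81 × 1.40×10⁻⁴ / 1.31×10⁻⁴ = 10.5 m/s
Converting: 10.5 m/s × 3.6 = 37.7 km/h

37.7 km/h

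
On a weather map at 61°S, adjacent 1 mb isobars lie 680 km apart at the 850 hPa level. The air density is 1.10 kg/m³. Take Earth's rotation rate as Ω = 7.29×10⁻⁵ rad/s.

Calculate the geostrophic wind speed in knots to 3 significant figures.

2.04 knots

Coriolis parameter at 61°S:
f = 2Ω sin φ = 2 × 7.29×10⁻⁵ × sin 61° = 1.28×10⁻⁴ s⁻¹
Pressure gradient: |∂P/∂n| = 100 Pa / 680000 m = 1.47×10⁻⁴ Pa/m
Geostrophic balance (pressure-gradient force = Coriolis force):
V_g = (1/(fρ)) |∂P/∂n| = 1.47×10⁻⁴ / (1.28×10⁻⁴ × 1.10) = 1.05 m/s
Converting: 1.05 m/s × 1.944 = 2.04 knots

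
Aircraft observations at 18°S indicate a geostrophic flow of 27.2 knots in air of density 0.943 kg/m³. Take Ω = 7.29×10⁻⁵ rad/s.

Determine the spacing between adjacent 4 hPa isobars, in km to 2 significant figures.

670 km

Coriolis parameter at 18°S:
f = 2Ω sin φ = 2 × 7.29×10⁻⁵ × sin 18° = 4.51×10⁻⁵ s⁻¹
Wind speed in SI: 27.2 knots = 14.0 m/s
Geostrophic balance rearranged: |∂P/∂n| = f ρ V_g
|∂P/∂n| = 4.51×10⁻⁵ × 0.943 × 14.0 = 5.95×10⁻⁴ Pa/m
Isobar spacing: Δn = ΔP/|∂P/∂n| = 400 Pa / 5.95×10⁻⁴ Pa/m = 672824 m ≈ 670 km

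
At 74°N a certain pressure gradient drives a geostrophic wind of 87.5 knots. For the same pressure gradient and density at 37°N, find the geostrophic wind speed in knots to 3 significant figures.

With the same pressure gradient and density, V_g ∝ 1/f ∝ 1/sin φ.
V₂ = V₁ · sin φ₁ / sin φ₂ = 87.5 × sin 74° / sin 37°
V₂ = 87.5 × 0.9613/0.6018 = 140 knots

140 knots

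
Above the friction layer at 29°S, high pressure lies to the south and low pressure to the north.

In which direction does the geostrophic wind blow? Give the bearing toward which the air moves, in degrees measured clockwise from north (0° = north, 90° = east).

270°

The pressure-gradient force points toward the north (bearing 000°).
Geostrophic balance: in the Southern Hemisphere the Coriolis force deflects motion to the left, so the geostrophic wind blows 90° to the left of the pressure-gradient force (low pressure on the right).
Rotating 000° by 90° counterclockwise gives 270° — the wind blows toward the west.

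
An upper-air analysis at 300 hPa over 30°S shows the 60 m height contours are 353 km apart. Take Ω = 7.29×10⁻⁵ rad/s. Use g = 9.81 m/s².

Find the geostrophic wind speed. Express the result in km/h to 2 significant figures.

Coriolis parameter at 30°S:
f = 2Ω sin φ = 2 × 7.29×10⁻⁵ × sin 30° = 7.29×10⁻⁵ s⁻¹
Height gradient: |∂Z/∂n| = 60 m / 353000 m = 1.70×10⁻⁴
On a pressure surface, geostrophic balance gives V_g = (g/f)|∂Z/∂n|:
V_g = 9.81 × 1.70×10⁻⁴ / 7.29×10⁻⁵ = 22.9 m/s
Converting: 22.9 m/s × 3.6 = 82 km/h

82 km/h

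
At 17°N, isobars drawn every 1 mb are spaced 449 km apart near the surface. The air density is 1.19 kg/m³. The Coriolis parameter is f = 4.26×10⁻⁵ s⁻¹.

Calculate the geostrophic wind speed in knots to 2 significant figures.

Pressure gradient: |∂P/∂n| = 100 Pa / 449000 m = 2.23×10⁻⁴ Pa/m
Geostrophic balance (pressure-gradient force = Coriolis force):
V_g = (1/(fρ)) |∂P/∂n| = 2.23×10⁻⁴ / (4.26×10⁻⁵ × 1.19) = 4.39 m/s
Converting: 4.39 m/s × 1.944 = 8.5 knots

8.5 knots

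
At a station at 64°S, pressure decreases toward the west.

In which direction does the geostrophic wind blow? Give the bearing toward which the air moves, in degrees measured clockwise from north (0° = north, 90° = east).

The pressure-gradient force points toward the west (bearing 270°).
Geostrophic balance: in the Southern Hemisphere the Coriolis force deflects motion to the left, so the geostrophic wind blows 90° to the left of the pressure-gradient force (low pressure on the right).
Rotating 270° by 90° counterclockwise gives 180° — the wind blows toward the south.

180°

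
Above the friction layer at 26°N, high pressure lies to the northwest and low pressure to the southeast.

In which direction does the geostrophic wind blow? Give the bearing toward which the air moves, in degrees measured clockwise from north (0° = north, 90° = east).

The pressure-gradient force points toward the southeast (bearing 135°).
Geostrophic balance: in the Northern Hemisphere the Coriolis force deflects motion to the right, so the geostrophic wind blows 90° to the right of the pressure-gradient force (low pressure on the left).
Rotating 135° by 90° clockwise gives 225° — the wind blows toward the southwest.

225°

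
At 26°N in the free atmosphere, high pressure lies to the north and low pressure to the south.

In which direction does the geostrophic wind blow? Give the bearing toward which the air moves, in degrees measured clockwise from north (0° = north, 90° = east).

The pressure-gradient force points toward the south (bearing 180°).
Geostrophic balance: in the Northern Hemisphere the Coriolis force deflects motion to the right, so the geostrophic wind blows 90° to the right of the pressure-gradient force (low pressure on the left).
Rotating 180° by 90° clockwise gives 270° — the wind blows toward the west.

270°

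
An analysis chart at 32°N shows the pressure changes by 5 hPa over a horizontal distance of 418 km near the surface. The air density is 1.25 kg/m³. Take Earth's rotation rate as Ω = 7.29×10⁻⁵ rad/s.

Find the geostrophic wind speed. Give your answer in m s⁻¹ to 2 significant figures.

12 m s⁻¹

Coriolis parameter at 32°N:
f = 2Ω sin φ = 2 × 7.29×10⁻⁵ × sin 32° = 7.73×10⁻⁵ s⁻¹
Pressure gradient: |∂P/∂n| = 500 Pa / 418000 m = 1.20×10⁻³ Pa/m
Geostrophic balance (pressure-gradient force = Coriolis force):
V_g = (1/(fρ)) |∂P/∂n| = 1.20×10⁻³ / (7.73×10⁻⁵ × 1.25) = 12.4 m/s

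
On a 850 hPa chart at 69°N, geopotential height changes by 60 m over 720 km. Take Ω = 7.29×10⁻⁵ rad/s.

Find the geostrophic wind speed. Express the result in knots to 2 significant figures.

12 knots

Coriolis parameter at 69°N:
f = 2Ω sin φ = 2 × 7.29×10⁻⁵ × sin 69° = 1.36×10⁻⁴ s⁻¹
Height gradient: |∂Z/∂n| = 60 m / 720000 m = 8.33×10⁻⁵
On a pressure surface, geostrophic balance gives V_g = (g/f)|∂Z/∂n|:
V_g = 9.81 × 8.33×10⁻⁵ / 1.36×10⁻⁴ = 6.01 m/s
Converting: 6.01 m/s × 1.944 = 12 knots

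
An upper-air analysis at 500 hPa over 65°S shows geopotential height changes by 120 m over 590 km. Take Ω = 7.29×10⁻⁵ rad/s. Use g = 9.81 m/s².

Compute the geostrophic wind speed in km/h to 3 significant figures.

Coriolis parameter at 65°S:
f = 2Ω sin φ = 2 × 7.29×10⁻⁵ × sin 65° = 1.32×10⁻⁴ s⁻¹
Height gradient: |∂Z/∂n| = 120 m / 590000 m = 2.03×10⁻⁴
On a pressure surface, geostrophic balance gives V_g = (g/f)|∂Z/∂n|:
V_g = 9.81 × 2.03×10⁻⁴ / 1.32×10⁻⁴ = 15.1 m/s
Converting: 15.1 m/s × 3.6 = 54.4 km/h

54.4 km/h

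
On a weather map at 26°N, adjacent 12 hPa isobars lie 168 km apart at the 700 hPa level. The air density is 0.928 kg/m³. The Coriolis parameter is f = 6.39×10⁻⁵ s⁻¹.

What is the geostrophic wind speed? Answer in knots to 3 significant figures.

234 knots

Pressure gradient: |∂P/∂n| = 1200 Pa / 168000 m = 7.14×10⁻³ Pa/m
Geostrophic balance (pressure-gradient force = Coriolis force):
V_g = (1/(fρ)) |∂P/∂n| = 7.14×10⁻³ / (6.39×10⁻⁵ × 0.928) = 120 m/s
Converting: 120 m/s × 1.944 = 234 knots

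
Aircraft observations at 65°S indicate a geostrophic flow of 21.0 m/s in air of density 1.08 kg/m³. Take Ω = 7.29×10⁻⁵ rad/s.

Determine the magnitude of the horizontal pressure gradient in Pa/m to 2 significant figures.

Coriolis parameter at 65°S:
f = 2Ω sin φ = 2 × 7.29×10⁻⁵ × sin 65° = 1.32×10⁻⁴ s⁻¹
Geostrophic balance rearranged: |∂P/∂n| = f ρ V_g
|∂P/∂n| = 1.32×10⁻⁴ × 1.08 × 21.0 = 3.00×10⁻³ Pa/m

3.0×10⁻³ Pa/m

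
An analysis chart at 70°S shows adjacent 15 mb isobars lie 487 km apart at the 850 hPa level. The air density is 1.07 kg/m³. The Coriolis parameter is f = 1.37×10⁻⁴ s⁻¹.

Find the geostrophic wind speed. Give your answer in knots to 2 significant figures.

41 knots

Pressure gradient: |∂P/∂n| = 1500 Pa / 487000 m = 3.08×10⁻³ Pa/m
Geostrophic balance (pressure-gradient force = Coriolis force):
V_g = (1/(fρ)) |∂P/∂n| = 3.08×10⁻³ / (1.37×10⁻⁴ × 1.07) = 21.0 m/s
Converting: 21.0 m/s × 1.944 = 41 knots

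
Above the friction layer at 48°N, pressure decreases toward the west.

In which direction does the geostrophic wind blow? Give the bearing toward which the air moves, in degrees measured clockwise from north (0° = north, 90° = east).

000°

The pressure-gradient force points toward the west (bearing 270°).
Geostrophic balance: in the Northern Hemisphere the Coriolis force deflects motion to the right, so the geostrophic wind blows 90° to the right of the pressure-gradient force (low pressure on the left).
Rotating 270° by 90° clockwise gives 000° — the wind blows toward the north.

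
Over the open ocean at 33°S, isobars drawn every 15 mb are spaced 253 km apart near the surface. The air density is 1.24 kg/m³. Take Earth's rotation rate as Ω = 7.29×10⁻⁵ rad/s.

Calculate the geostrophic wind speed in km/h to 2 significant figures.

Coriolis parameter at 33°S:
f = 2Ω sin φ = 2 × 7.29×10⁻⁵ × sin 33° = 7.94×10⁻⁵ s⁻¹
Pressure gradient: |∂P/∂n| = 1500 Pa / 253000 m = 5.93×10⁻³ Pa/m
Geostrophic balance (pressure-gradient force = Coriolis force):
V_g = (1/(fρ)) |∂P/∂n| = 5.93×10⁻³ / (7.94×10⁻⁵ × 1.24) = 60.2 m/s
Converting: 60.2 m/s × 3.6 = 220 km/h

220 km/h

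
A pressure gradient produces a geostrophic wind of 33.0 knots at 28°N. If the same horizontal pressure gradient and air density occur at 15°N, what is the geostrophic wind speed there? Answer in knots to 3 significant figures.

59.9 knots

With the same pressure gradient and density, V_g ∝ 1/f ∝ 1/sin φ.
V₂ = V₁ · sin φ₁ / sin φ₂ = 33.0 × sin 28° / sin 15°
V₂ = 33.0 × 0.4695/0.2588 = 59.9 knots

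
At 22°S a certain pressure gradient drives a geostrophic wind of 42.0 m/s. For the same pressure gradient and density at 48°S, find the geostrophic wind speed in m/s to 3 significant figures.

With the same pressure gradient and density, V_g ∝ 1/f ∝ 1/sin φ.
V₂ = V₁ · sin φ₁ / sin φ₂ = 42.0 × sin 22° / sin 48°
V₂ = 42.0 × 0.3746/0.7431 = 21.2 m/s

21.2 m/s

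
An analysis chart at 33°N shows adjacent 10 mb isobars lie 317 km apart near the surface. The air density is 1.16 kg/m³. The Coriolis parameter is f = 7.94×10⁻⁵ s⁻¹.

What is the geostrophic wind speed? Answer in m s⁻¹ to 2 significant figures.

Pressure gradient: |∂P/∂n| = 1000 Pa / 317000 m = 3.15×10⁻³ Pa/m
Geostrophic balance (pressure-gradient force = Coriolis force):
V_g = (1/(fρ)) |∂P/∂n| = 3.15×10⁻³ / (7.94×10⁻⁵ × 1.16) = 34.3 m/s

34 m s⁻¹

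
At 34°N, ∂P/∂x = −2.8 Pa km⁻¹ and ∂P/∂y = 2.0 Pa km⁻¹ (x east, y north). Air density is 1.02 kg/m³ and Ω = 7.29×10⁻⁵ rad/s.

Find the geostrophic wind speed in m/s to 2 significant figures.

Coriolis parameter at 34°N:
f = 2Ω sin φ = 2 × 7.29×10⁻⁵ × sin 34° = 8.15×10⁻⁵ s⁻¹
Component geostrophic relations (x east, y north):
u_g = −(1/(fρ)) ∂P/∂y,  v_g = (1/(fρ)) ∂P/∂x
u_g = −(2.0×10⁻³)/(8.15×10⁻⁵ × 1.02) = −24.0 m/s;  v_g = (−2.8×10⁻³)/(8.15×10⁻⁵ × 1.02) = −33.7 m/s
|V_g| = √(u_g² + v_g²) = 41.4 m/s

41 m/s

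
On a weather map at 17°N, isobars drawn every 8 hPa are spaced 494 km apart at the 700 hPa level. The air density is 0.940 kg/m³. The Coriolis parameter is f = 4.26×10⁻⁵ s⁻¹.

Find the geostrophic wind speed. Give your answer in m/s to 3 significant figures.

Pressure gradient: |∂P/∂n| = 800 Pa / 494000 m = 1.62×10⁻³ Pa/m
Geostrophic balance (pressure-gradient force = Coriolis force):
V_g = (1/(fρ)) |∂P/∂n| = 1.62×10⁻³ / (4.26×10⁻⁵ × 0.940) = 40.4 m/s

40.4 m/s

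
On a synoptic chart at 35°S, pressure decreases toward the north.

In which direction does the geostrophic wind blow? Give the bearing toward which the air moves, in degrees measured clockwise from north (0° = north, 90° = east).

270°

The pressure-gradient force points toward the north (bearing 000°).
Geostrophic balance: in the Southern Hemisphere the Coriolis force deflects motion to the left, so the geostrophic wind blows 90° to the left of the pressure-gradient force (low pressure on the right).
Rotating 000° by 90° counterclockwise gives 270° — the wind blows toward the west.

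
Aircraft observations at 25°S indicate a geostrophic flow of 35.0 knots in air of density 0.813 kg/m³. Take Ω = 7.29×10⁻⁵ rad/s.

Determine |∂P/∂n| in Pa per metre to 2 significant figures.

Coriolis parameter at 25°S:
f = 2Ω sin φ = 2 × 7.29×10⁻⁵ × sin 25° = 6.16×10⁻⁵ s⁻¹
Wind speed in SI: 35.0 knots = 18.0 m/s
Geostrophic balance rearranged: |∂P/∂n| = f ρ V_g
|∂P/∂n| = 6.16×10⁻⁵ × 0.813 × 18.0 = 9.02×10⁻⁴ Pa/m

9.0×10⁻⁴ Pa/m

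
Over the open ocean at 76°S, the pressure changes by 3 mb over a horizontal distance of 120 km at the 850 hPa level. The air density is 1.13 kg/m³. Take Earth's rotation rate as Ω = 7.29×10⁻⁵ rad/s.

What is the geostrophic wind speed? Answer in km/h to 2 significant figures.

56 km/h

Coriolis parameter at 76°S:
f = 2Ω sin φ = 2 × 7.29×10⁻⁵ × sin 76° = 1.41×10⁻⁴ s⁻¹
Pressure gradient: |∂P/∂n| = 300 Pa / 120000 m = 2.50×10⁻³ Pa/m
Geostrophic balance (pressure-gradient force = Coriolis force):
V_g = (1/(fρ)) |∂P/∂n| = 2.50×10⁻³ / (1.41×10⁻⁴ × 1.13) = 15.6 m/s
Converting: 15.6 m/s × 3.6 = 56 km/h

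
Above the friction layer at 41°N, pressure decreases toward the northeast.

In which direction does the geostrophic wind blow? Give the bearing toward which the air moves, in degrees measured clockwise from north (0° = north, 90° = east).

The pressure-gradient force points toward the northeast (bearing 045°).
Geostrophic balance: in the Northern Hemisphere the Coriolis force deflects motion to the right, so the geostrophic wind blows 90° to the right of the pressure-gradient force (low pressure on the left).
Rotating 045° by 90° clockwise gives 135° — the wind blows toward the southeast.

135°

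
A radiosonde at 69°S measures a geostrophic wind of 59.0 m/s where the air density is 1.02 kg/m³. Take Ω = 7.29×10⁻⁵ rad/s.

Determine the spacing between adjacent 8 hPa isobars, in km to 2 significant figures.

Coriolis parameter at 69°S:
f = 2Ω sin φ = 2 × 7.29×10⁻⁵ × sin 69° = 1.36×10⁻⁴ s⁻¹
Geostrophic balance rearranged: |∂P/∂n| = f ρ V_g
|∂P/∂n| = 1.36×10⁻⁴ × 1.02 × 59.0 = 8.19×10⁻³ Pa/m
Isobar spacing: Δn = ΔP/|∂P/∂n| = 800 Pa / 8.19×10⁻³ Pa/m = 97663 m ≈ 98 km

98 km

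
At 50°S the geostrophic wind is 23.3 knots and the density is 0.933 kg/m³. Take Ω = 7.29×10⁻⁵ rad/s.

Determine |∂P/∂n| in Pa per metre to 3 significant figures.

Coriolis parameter at 50°S:
f = 2Ω sin φ = 2 × 7.29×10⁻⁵ × sin 50° = 1.12×10⁻⁴ s⁻¹
Wind speed in SI: 23.3 knots = 12.0 m/s
Geostrophic balance rearranged: |∂P/∂n| = f ρ V_g
|∂P/∂n| = 1.12×10⁻⁴ × 0.933 × 12.0 = 1.25×10⁻³ Pa/m

1.25×10⁻³ Pa/m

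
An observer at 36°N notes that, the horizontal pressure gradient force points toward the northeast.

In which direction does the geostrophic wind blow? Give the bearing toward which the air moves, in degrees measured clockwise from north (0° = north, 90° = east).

135°

The pressure-gradient force points toward the northeast (bearing 045°).
Geostrophic balance: in the Northern Hemisphere the Coriolis force deflects motion to the right, so the geostrophic wind blows 90° to the right of the pressure-gradient force (low pressure on the left).
Rotating 045° by 90° clockwise gives 135° — the wind blows toward the southeast.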